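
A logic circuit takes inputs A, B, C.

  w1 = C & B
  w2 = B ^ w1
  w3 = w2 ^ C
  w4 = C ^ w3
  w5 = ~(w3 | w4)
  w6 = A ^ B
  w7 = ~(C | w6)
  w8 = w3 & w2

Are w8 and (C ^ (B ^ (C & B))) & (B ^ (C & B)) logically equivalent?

Yes

w1 = C & B
w2 = B ^ w1 = B ^ (C & B)
w3 = w2 ^ C = (B ^ (C & B)) ^ C
w8 = w3 & w2 = ((B ^ (C & B)) ^ C) & (B ^ (C & B))
At A=0, B=0, C=0: circuit gives 0, formula gives 0.
At A=0, B=1, C=0: circuit gives 1, formula gives 1.
Agrees on all 8 inputs.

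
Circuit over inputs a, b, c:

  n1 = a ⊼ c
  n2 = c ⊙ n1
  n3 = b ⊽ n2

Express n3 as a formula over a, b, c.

b ⊽ (c ⊙ (a ⊼ c))

n1 = a ⊼ c
n2 = c ⊙ n1 = c ⊙ (a ⊼ c)
n3 = b ⊽ n2 = b ⊽ (c ⊙ (a ⊼ c))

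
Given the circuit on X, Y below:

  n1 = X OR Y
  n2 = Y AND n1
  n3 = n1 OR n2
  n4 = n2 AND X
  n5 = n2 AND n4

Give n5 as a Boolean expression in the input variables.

n1 = X OR Y
n2 = Y AND n1 = Y AND (X OR Y)
n4 = n2 AND X = (Y AND (X OR Y)) AND X
n5 = n2 AND n4 = (Y AND (X OR Y)) AND ((Y AND (X OR Y)) AND X)

(Y AND (X OR Y)) AND ((Y AND (X OR Y)) AND X)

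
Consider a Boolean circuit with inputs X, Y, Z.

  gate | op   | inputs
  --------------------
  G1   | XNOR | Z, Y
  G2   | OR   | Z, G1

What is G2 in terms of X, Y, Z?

G1 = Z XNOR Y
G2 = Z OR G1 = Z OR (Z XNOR Y)

Z OR (Z XNOR Y)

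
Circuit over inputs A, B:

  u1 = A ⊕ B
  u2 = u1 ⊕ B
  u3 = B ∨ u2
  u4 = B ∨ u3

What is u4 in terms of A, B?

u1 = A ⊕ B
u2 = u1 ⊕ B = (A ⊕ B) ⊕ B
u3 = B ∨ u2 = B ∨ ((A ⊕ B) ⊕ B)
u4 = B ∨ u3 = B ∨ (B ∨ ((A ⊕ B) ⊕ B))

B ∨ (B ∨ ((A ⊕ B) ⊕ B))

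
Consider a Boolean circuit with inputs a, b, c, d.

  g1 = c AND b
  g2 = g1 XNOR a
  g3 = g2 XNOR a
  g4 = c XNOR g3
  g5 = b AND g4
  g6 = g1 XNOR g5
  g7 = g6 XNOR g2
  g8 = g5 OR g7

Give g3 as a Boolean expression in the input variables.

((c AND b) XNOR a) XNOR a

g1 = c AND b
g2 = g1 XNOR a = (c AND b) XNOR a
g3 = g2 XNOR a = ((c AND b) XNOR a) XNOR a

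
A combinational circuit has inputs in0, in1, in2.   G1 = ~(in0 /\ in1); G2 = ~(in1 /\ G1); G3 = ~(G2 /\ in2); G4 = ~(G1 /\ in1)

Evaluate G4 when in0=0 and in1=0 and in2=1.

G1 = ~(0 /\ 0) = 1
G4 = ~(1 /\ 0) = 1

1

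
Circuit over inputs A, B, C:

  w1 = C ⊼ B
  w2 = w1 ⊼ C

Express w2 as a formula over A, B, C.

(C ⊼ B) ⊼ C

w1 = C ⊼ B
w2 = w1 ⊼ C = (C ⊼ B) ⊼ C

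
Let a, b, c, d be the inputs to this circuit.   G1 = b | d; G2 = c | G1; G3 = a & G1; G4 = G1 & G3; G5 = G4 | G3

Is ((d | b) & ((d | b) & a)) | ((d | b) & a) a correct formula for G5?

G1 = b | d
G3 = a & G1 = a & (b | d)
G4 = G1 & G3 = (b | d) & (a & (b | d))
G5 = G4 | G3 = ((b | d) & (a & (b | d))) | (a & (b | d))
At a=0, b=0, c=0, d=0: circuit gives 0, formula gives 0.
At a=1, b=0, c=0, d=1: circuit gives 1, formula gives 1.
Agrees on all 16 inputs.

Yes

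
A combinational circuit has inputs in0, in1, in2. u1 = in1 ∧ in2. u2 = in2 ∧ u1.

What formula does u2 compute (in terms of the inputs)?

u1 = in1 ∧ in2
u2 = in2 ∧ u1 = in2 ∧ (in1 ∧ in2)

in2 ∧ (in1 ∧ in2)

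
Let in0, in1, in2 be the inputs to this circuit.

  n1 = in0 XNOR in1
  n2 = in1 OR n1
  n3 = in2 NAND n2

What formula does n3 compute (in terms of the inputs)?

n1 = in0 XNOR in1
n2 = in1 OR n1 = in1 OR (in0 XNOR in1)
n3 = in2 NAND n2 = in2 NAND (in1 OR (in0 XNOR in1))

in2 NAND (in1 OR (in0 XNOR in1))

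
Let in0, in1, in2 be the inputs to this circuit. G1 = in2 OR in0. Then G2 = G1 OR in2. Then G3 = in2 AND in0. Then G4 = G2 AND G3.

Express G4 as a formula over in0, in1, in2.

G1 = in2 OR in0
G2 = G1 OR in2 = (in2 OR in0) OR in2
G3 = in2 AND in0
G4 = G2 AND G3 = ((in2 OR in0) OR in2) AND (in2 AND in0)

((in2 OR in0) OR in2) AND (in2 AND in0)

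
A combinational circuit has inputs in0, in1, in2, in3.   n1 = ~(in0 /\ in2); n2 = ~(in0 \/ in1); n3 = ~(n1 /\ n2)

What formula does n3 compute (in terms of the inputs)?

n1 = ~(in0 /\ in2)
n2 = ~(in0 \/ in1)
n3 = ~(n1 /\ n2) = ~((~(in0 /\ in2)) /\ (~(in0 \/ in1)))

~((~(in0 /\ in2)) /\ (~(in0 \/ in1)))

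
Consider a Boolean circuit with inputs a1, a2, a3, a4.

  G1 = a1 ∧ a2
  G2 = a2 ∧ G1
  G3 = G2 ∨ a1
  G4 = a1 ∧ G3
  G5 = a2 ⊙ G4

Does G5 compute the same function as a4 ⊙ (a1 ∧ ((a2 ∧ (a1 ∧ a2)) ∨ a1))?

G1 = a1 ∧ a2
G2 = a2 ∧ G1 = a2 ∧ (a1 ∧ a2)
G3 = G2 ∨ a1 = (a2 ∧ (a1 ∧ a2)) ∨ a1
G4 = a1 ∧ G3 = a1 ∧ ((a2 ∧ (a1 ∧ a2)) ∨ a1)
G5 = a2 ⊙ G4 = a2 ⊙ (a1 ∧ ((a2 ∧ (a1 ∧ a2)) ∨ a1))
At a1=0, a2=0, a3=0, a4=1: circuit gives 1, formula gives 0.

No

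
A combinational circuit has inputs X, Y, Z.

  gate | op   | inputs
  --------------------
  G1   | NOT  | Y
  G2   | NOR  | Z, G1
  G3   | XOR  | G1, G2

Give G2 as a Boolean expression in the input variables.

G1 = NOT Y
G2 = Z NOR G1 = Z NOR NOT Y

Z NOR NOT Y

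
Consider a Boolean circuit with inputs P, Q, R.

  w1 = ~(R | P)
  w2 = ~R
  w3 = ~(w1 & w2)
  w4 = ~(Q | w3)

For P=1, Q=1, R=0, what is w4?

0

w1 = ~(0 | 1) = 0
w2 = ~0 = 1
w3 = ~(0 & 1) = 1
w4 = ~(1 | 1) = 0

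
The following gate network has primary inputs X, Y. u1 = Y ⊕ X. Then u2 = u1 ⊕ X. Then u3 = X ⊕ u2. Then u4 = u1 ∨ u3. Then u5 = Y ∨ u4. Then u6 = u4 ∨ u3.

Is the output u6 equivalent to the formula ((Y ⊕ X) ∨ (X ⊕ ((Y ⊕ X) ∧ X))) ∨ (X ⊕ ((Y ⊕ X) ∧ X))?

u1 = Y ⊕ X
u2 = u1 ⊕ X = (Y ⊕ X) ⊕ X
u3 = X ⊕ u2 = X ⊕ ((Y ⊕ X) ⊕ X)
u4 = u1 ∨ u3 = (Y ⊕ X) ∨ (X ⊕ ((Y ⊕ X) ⊕ X))
u6 = u4 ∨ u3 = ((Y ⊕ X) ∨ (X ⊕ ((Y ⊕ X) ⊕ X))) ∨ (X ⊕ ((Y ⊕ X) ⊕ X))
At X=1, Y=1: circuit gives 0, formula gives 1.

No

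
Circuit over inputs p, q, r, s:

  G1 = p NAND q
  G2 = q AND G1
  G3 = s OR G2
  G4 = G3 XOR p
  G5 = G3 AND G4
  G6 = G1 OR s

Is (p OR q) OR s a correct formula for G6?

No

G1 = p NAND q
G6 = G1 OR s = (p NAND q) OR s
At p=0, q=0, r=0, s=0: circuit gives 1, formula gives 0.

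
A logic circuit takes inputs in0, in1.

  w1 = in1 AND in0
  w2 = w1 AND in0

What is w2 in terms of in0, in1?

(in1 AND in0) AND in0

w1 = in1 AND in0
w2 = w1 AND in0 = (in1 AND in0) AND in0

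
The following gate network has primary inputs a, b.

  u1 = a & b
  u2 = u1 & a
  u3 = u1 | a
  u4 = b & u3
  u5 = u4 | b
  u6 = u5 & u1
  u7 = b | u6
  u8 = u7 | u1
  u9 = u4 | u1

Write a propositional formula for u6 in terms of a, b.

((b & ((a & b) | a)) | b) & (a & b)

u1 = a & b
u3 = u1 | a = (a & b) | a
u4 = b & u3 = b & ((a & b) | a)
u5 = u4 | b = (b & ((a & b) | a)) | b
u6 = u5 & u1 = ((b & ((a & b) | a)) | b) & (a & b)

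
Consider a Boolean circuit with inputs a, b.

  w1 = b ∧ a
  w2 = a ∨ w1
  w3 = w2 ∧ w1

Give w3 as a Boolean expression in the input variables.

w1 = b ∧ a
w2 = a ∨ w1 = a ∨ (b ∧ a)
w3 = w2 ∧ w1 = (a ∨ (b ∧ a)) ∧ (b ∧ a)

(a ∨ (b ∧ a)) ∧ (b ∧ a)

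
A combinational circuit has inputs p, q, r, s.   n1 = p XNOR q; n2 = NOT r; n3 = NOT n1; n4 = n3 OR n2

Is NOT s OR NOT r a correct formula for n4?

No

n1 = p XNOR q
n2 = NOT r
n3 = NOT n1 = NOT (p XNOR q)
n4 = n3 OR n2 = NOT (p XNOR q) OR NOT r
At p=0, q=0, r=1, s=0: circuit gives 0, formula gives 1.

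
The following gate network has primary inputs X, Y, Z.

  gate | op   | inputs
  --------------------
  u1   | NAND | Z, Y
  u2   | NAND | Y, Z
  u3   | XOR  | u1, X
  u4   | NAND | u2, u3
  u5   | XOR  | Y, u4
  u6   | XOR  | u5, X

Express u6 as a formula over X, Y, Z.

u1 = Z NAND Y
u2 = Y NAND Z
u3 = u1 XOR X = (Z NAND Y) XOR X
u4 = u2 NAND u3 = (Y NAND Z) NAND ((Z NAND Y) XOR X)
u5 = Y XOR u4 = Y XOR ((Y NAND Z) NAND ((Z NAND Y) XOR X))
u6 = u5 XOR X = (Y XOR ((Y NAND Z) NAND ((Z NAND Y) XOR X))) XOR X

(Y XOR ((Y NAND Z) NAND ((Z NAND Y) XOR X))) XOR X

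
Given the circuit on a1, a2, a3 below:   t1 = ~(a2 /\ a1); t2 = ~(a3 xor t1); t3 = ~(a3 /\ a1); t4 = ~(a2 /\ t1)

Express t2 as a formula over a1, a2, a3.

t1 = ~(a2 /\ a1)
t2 = ~(a3 xor t1) = ~(a3 xor (~(a2 /\ a1)))

~(a3 xor (~(a2 /\ a1)))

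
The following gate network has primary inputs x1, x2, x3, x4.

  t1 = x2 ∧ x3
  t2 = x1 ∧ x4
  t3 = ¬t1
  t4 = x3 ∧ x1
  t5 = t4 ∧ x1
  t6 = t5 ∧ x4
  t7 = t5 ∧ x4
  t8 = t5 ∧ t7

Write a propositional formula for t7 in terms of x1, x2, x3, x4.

t4 = x3 ∧ x1
t5 = t4 ∧ x1 = (x3 ∧ x1) ∧ x1
t7 = t5 ∧ x4 = ((x3 ∧ x1) ∧ x1) ∧ x4

((x3 ∧ x1) ∧ x1) ∧ x4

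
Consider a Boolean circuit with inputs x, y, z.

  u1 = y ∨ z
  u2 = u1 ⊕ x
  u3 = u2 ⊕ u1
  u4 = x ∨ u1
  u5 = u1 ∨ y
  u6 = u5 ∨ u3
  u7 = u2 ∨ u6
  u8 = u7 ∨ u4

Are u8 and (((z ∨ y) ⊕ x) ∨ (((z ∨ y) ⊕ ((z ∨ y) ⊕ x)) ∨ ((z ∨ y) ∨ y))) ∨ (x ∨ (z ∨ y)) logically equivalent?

u1 = y ∨ z
u2 = u1 ⊕ x = (y ∨ z) ⊕ x
u3 = u2 ⊕ u1 = ((y ∨ z) ⊕ x) ⊕ (y ∨ z)
u4 = x ∨ u1 = x ∨ (y ∨ z)
u5 = u1 ∨ y = (y ∨ z) ∨ y
u6 = u5 ∨ u3 = ((y ∨ z) ∨ y) ∨ (((y ∨ z) ⊕ x) ⊕ (y ∨ z))
u7 = u2 ∨ u6 = ((y ∨ z) ⊕ x) ∨ (((y ∨ z) ∨ y) ∨ (((y ∨ z) ⊕ x) ⊕ (y ∨ z)))
u8 = u7 ∨ u4 = (((y ∨ z) ⊕ x) ∨ (((y ∨ z) ∨ y) ∨ (((y ∨ z) ⊕ x) ⊕ (y ∨ z)))) ∨ (x ∨ (y ∨ z))
At x=0, y=0, z=0: circuit gives 0, formula gives 0.
At x=0, y=0, z=1: circuit gives 1, formula gives 1.
Agrees on all 8 inputs.

Yes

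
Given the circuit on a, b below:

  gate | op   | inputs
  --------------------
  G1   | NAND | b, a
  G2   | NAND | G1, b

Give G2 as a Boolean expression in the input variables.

(b NAND a) NAND b

G1 = b NAND a
G2 = G1 NAND b = (b NAND a) NAND b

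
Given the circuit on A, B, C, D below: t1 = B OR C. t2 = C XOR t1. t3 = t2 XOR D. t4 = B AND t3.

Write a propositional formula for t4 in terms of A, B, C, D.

t1 = B OR C
t2 = C XOR t1 = C XOR (B OR C)
t3 = t2 XOR D = (C XOR (B OR C)) XOR D
t4 = B AND t3 = B AND ((C XOR (B OR C)) XOR D)

B AND ((C XOR (B OR C)) XOR D)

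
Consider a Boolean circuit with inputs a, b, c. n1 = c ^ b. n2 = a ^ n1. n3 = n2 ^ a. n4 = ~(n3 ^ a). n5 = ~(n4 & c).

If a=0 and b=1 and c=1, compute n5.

n1 = 1 ^ 1 = 0
n2 = 0 ^ 0 = 0
n3 = 0 ^ 0 = 0
n4 = ~(0 ^ 0) = 1
n5 = ~(1 & 1) = 0

0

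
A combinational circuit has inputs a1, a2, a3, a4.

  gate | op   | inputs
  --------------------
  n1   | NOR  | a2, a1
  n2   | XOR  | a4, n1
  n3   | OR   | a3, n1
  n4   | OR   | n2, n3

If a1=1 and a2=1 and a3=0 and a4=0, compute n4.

0

n1 = 1 NOR 1 = 0
n2 = 0 XOR 0 = 0
n3 = 0 OR 0 = 0
n4 = 0 OR 0 = 0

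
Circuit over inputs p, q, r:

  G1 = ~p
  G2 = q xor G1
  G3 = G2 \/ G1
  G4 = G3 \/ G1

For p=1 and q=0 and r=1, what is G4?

G1 = ~1 = 0
G2 = 0 xor 0 = 0
G3 = 0 \/ 0 = 0
G4 = 0 \/ 0 = 0

0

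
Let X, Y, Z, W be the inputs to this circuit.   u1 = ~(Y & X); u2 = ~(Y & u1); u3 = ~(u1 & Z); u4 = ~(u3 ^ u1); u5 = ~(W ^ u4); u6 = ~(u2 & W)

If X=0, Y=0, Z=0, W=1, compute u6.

0

u1 = ~(0 & 0) = 1
u2 = ~(0 & 1) = 1
u6 = ~(1 & 1) = 0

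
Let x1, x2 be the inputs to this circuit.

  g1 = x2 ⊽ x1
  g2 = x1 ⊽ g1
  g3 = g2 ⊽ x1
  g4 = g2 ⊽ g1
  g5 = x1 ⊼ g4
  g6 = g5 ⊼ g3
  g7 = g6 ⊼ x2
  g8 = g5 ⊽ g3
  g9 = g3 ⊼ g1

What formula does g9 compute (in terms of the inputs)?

((x1 ⊽ (x2 ⊽ x1)) ⊽ x1) ⊼ (x2 ⊽ x1)

g1 = x2 ⊽ x1
g2 = x1 ⊽ g1 = x1 ⊽ (x2 ⊽ x1)
g3 = g2 ⊽ x1 = (x1 ⊽ (x2 ⊽ x1)) ⊽ x1
g9 = g3 ⊼ g1 = ((x1 ⊽ (x2 ⊽ x1)) ⊽ x1) ⊼ (x2 ⊽ x1)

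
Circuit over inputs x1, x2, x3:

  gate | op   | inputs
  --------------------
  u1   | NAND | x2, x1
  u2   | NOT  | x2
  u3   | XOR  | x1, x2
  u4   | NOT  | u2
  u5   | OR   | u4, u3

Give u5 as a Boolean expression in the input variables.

NOT NOT x2 OR (x1 XOR x2)

u2 = NOT x2
u3 = x1 XOR x2
u4 = NOT u2 = NOT NOT x2
u5 = u4 OR u3 = NOT NOT x2 OR (x1 XOR x2)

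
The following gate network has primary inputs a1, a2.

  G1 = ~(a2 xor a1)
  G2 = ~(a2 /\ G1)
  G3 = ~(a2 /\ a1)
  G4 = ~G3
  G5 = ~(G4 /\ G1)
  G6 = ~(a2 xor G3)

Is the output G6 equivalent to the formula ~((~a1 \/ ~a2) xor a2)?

Yes

G3 = ~(a2 /\ a1)
G6 = ~(a2 xor G3) = ~(a2 xor (~(a2 /\ a1)))
At a1=0, a2=0: circuit gives 0, formula gives 0.
At a1=0, a2=1: circuit gives 1, formula gives 1.
Agrees on all 4 inputs.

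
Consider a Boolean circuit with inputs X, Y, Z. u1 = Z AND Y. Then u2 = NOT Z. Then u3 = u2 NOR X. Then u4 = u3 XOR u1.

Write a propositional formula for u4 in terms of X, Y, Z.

(NOT Z NOR X) XOR (Z AND Y)

u1 = Z AND Y
u2 = NOT Z
u3 = u2 NOR X = NOT Z NOR X
u4 = u3 XOR u1 = (NOT Z NOR X) XOR (Z AND Y)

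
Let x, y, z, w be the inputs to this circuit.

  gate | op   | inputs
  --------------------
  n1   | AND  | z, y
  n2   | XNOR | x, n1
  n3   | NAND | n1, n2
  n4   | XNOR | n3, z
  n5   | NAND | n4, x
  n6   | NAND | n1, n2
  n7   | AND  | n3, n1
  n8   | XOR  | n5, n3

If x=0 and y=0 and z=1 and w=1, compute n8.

0

n1 = 1 AND 0 = 0
n2 = 0 XNOR 0 = 1
n3 = 0 NAND 1 = 1
n4 = 1 XNOR 1 = 1
n5 = 1 NAND 0 = 1
n8 = 1 XOR 1 = 0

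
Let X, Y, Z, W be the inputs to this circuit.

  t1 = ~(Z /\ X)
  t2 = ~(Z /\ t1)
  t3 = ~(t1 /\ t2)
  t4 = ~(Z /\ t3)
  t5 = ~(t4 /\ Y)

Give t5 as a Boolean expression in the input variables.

t1 = ~(Z /\ X)
t2 = ~(Z /\ t1) = ~(Z /\ (~(Z /\ X)))
t3 = ~(t1 /\ t2) = ~((~(Z /\ X)) /\ (~(Z /\ (~(Z /\ X)))))
t4 = ~(Z /\ t3) = ~(Z /\ (~((~(Z /\ X)) /\ (~(Z /\ (~(Z /\ X)))))))
t5 = ~(t4 /\ Y) = ~((~(Z /\ (~((~(Z /\ X)) /\ (~(Z /\ (~(Z /\ X)))))))) /\ Y)

~((~(Z /\ (~((~(Z /\ X)) /\ (~(Z /\ (~(Z /\ X)))))))) /\ Y)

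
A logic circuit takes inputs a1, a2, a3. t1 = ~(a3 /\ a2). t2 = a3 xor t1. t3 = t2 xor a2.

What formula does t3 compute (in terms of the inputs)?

t1 = ~(a3 /\ a2)
t2 = a3 xor t1 = a3 xor (~(a3 /\ a2))
t3 = t2 xor a2 = (a3 xor (~(a3 /\ a2))) xor a2

(a3 xor (~(a3 /\ a2))) xor a2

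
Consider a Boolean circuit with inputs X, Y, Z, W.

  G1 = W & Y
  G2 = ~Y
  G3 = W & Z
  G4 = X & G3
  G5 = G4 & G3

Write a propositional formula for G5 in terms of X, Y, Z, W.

G3 = W & Z
G4 = X & G3 = X & (W & Z)
G5 = G4 & G3 = (X & (W & Z)) & (W & Z)

(X & (W & Z)) & (W & Z)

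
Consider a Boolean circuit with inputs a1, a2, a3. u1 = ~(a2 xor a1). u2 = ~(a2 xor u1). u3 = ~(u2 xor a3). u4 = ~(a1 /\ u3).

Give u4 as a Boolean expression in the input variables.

~(a1 /\ (~((~(a2 xor (~(a2 xor a1)))) xor a3)))

u1 = ~(a2 xor a1)
u2 = ~(a2 xor u1) = ~(a2 xor (~(a2 xor a1)))
u3 = ~(u2 xor a3) = ~((~(a2 xor (~(a2 xor a1)))) xor a3)
u4 = ~(a1 /\ u3) = ~(a1 /\ (~((~(a2 xor (~(a2 xor a1)))) xor a3)))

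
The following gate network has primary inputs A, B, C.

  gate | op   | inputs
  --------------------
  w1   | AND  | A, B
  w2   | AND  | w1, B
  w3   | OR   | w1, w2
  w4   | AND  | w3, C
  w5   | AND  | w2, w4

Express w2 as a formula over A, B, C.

w1 = A AND B
w2 = w1 AND B = (A AND B) AND B

(A AND B) AND B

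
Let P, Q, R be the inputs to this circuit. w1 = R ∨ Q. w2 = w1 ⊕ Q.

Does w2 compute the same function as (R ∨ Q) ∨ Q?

No

w1 = R ∨ Q
w2 = w1 ⊕ Q = (R ∨ Q) ⊕ Q
At P=0, Q=1, R=0: circuit gives 0, formula gives 1.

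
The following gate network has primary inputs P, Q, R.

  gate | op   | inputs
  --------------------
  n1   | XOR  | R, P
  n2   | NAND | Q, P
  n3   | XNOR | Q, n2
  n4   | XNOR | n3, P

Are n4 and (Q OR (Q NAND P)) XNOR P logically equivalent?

No

n2 = Q NAND P
n3 = Q XNOR n2 = Q XNOR (Q NAND P)
n4 = n3 XNOR P = (Q XNOR (Q NAND P)) XNOR P
At P=0, Q=0, R=0: circuit gives 1, formula gives 0.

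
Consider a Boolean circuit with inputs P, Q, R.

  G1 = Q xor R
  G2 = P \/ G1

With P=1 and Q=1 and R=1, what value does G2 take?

G1 = 1 xor 1 = 0
G2 = 1 \/ 0 = 1

1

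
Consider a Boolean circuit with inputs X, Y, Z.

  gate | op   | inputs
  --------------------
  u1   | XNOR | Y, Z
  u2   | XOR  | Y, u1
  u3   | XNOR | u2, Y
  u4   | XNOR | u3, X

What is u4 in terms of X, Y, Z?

((Y XOR (Y XNOR Z)) XNOR Y) XNOR X

u1 = Y XNOR Z
u2 = Y XOR u1 = Y XOR (Y XNOR Z)
u3 = u2 XNOR Y = (Y XOR (Y XNOR Z)) XNOR Y
u4 = u3 XNOR X = ((Y XOR (Y XNOR Z)) XNOR Y) XNOR X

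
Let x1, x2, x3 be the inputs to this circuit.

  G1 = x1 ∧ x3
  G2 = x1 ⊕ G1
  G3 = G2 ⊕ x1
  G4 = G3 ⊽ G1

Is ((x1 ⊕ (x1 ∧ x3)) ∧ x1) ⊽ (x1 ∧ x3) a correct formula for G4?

G1 = x1 ∧ x3
G2 = x1 ⊕ G1 = x1 ⊕ (x1 ∧ x3)
G3 = G2 ⊕ x1 = (x1 ⊕ (x1 ∧ x3)) ⊕ x1
G4 = G3 ⊽ G1 = ((x1 ⊕ (x1 ∧ x3)) ⊕ x1) ⊽ (x1 ∧ x3)
At x1=1, x2=0, x3=0: circuit gives 1, formula gives 0.

No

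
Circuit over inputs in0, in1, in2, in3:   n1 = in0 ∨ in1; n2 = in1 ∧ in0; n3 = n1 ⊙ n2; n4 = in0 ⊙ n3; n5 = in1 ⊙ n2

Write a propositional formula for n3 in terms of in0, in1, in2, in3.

(in0 ∨ in1) ⊙ (in1 ∧ in0)

n1 = in0 ∨ in1
n2 = in1 ∧ in0
n3 = n1 ⊙ n2 = (in0 ∨ in1) ⊙ (in1 ∧ in0)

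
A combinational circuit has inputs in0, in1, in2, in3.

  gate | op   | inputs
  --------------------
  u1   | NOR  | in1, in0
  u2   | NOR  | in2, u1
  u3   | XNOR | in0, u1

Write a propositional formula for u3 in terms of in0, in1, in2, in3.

in0 XNOR (in1 NOR in0)

u1 = in1 NOR in0
u3 = in0 XNOR u1 = in0 XNOR (in1 NOR in0)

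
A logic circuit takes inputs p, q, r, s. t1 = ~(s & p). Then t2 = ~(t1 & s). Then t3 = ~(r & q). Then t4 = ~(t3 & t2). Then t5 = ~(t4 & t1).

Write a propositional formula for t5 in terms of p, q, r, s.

~((~((~(r & q)) & (~((~(s & p)) & s)))) & (~(s & p)))

t1 = ~(s & p)
t2 = ~(t1 & s) = ~((~(s & p)) & s)
t3 = ~(r & q)
t4 = ~(t3 & t2) = ~((~(r & q)) & (~((~(s & p)) & s)))
t5 = ~(t4 & t1) = ~((~((~(r & q)) & (~((~(s & p)) & s)))) & (~(s & p)))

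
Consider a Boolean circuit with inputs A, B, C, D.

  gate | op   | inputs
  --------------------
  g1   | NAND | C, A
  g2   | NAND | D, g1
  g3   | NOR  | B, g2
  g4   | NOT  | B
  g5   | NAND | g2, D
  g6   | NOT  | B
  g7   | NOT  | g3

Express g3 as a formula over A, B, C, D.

g1 = C NAND A
g2 = D NAND g1 = D NAND (C NAND A)
g3 = B NOR g2 = B NOR (D NAND (C NAND A))

B NOR (D NAND (C NAND A))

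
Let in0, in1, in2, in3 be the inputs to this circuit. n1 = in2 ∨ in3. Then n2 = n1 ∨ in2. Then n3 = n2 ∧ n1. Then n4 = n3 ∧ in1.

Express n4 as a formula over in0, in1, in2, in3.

n1 = in2 ∨ in3
n2 = n1 ∨ in2 = (in2 ∨ in3) ∨ in2
n3 = n2 ∧ n1 = ((in2 ∨ in3) ∨ in2) ∧ (in2 ∨ in3)
n4 = n3 ∧ in1 = (((in2 ∨ in3) ∨ in2) ∧ (in2 ∨ in3)) ∧ in1

(((in2 ∨ in3) ∨ in2) ∧ (in2 ∨ in3)) ∧ in1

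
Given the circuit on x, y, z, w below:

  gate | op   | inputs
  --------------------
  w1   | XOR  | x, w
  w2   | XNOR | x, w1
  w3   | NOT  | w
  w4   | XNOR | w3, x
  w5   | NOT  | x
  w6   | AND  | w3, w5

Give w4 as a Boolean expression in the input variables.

w3 = NOT w
w4 = w3 XNOR x = NOT w XNOR x

NOT w XNOR x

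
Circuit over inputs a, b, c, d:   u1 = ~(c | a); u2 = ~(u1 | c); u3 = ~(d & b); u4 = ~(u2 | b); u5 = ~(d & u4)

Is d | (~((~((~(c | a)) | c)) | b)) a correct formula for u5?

u1 = ~(c | a)
u2 = ~(u1 | c) = ~((~(c | a)) | c)
u4 = ~(u2 | b) = ~((~((~(c | a)) | c)) | b)
u5 = ~(d & u4) = ~(d & (~((~((~(c | a)) | c)) | b)))
At a=0, b=0, c=0, d=1: circuit gives 0, formula gives 1.

No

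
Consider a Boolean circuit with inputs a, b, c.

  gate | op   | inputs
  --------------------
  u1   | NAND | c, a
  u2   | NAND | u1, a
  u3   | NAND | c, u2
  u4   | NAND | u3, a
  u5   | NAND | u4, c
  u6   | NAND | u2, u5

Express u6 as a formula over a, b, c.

u1 = c NAND a
u2 = u1 NAND a = (c NAND a) NAND a
u3 = c NAND u2 = c NAND ((c NAND a) NAND a)
u4 = u3 NAND a = (c NAND ((c NAND a) NAND a)) NAND a
u5 = u4 NAND c = ((c NAND ((c NAND a) NAND a)) NAND a) NAND c
u6 = u2 NAND u5 = ((c NAND a) NAND a) NAND (((c NAND ((c NAND a) NAND a)) NAND a) NAND c)

((c NAND a) NAND a) NAND (((c NAND ((c NAND a) NAND a)) NAND a) NAND c)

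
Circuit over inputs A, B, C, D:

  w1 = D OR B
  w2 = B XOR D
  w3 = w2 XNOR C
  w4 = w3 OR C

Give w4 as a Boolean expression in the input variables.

w2 = B XOR D
w3 = w2 XNOR C = (B XOR D) XNOR C
w4 = w3 OR C = ((B XOR D) XNOR C) OR C

((B XOR D) XNOR C) OR C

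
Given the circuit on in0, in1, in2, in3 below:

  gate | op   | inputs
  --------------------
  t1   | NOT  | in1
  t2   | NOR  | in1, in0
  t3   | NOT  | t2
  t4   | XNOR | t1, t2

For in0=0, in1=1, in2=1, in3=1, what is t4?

t1 = NOT 1 = 0
t2 = 1 NOR 0 = 0
t4 = 0 XNOR 0 = 1

1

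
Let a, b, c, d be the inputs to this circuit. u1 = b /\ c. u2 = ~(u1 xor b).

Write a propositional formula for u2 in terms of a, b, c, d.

~((b /\ c) xor b)

u1 = b /\ c
u2 = ~(u1 xor b) = ~((b /\ c) xor b)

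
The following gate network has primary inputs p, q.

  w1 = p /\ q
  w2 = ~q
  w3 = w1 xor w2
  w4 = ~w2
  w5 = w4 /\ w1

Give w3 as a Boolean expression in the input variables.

w1 = p /\ q
w2 = ~q
w3 = w1 xor w2 = (p /\ q) xor ~q

(p /\ q) xor ~q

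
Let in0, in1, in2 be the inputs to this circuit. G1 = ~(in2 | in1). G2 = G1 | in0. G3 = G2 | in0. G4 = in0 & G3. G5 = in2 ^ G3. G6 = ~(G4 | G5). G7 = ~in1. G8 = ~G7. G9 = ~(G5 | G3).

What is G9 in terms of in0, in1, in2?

G1 = ~(in2 | in1)
G2 = G1 | in0 = (~(in2 | in1)) | in0
G3 = G2 | in0 = ((~(in2 | in1)) | in0) | in0
G5 = in2 ^ G3 = in2 ^ (((~(in2 | in1)) | in0) | in0)
G9 = ~(G5 | G3) = ~((in2 ^ (((~(in2 | in1)) | in0) | in0)) | (((~(in2 | in1)) | in0) | in0))

~((in2 ^ (((~(in2 | in1)) | in0) | in0)) | (((~(in2 | in1)) | in0) | in0))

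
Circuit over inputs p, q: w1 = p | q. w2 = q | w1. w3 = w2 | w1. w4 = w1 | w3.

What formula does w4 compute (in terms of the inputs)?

(p | q) | ((q | (p | q)) | (p | q))

w1 = p | q
w2 = q | w1 = q | (p | q)
w3 = w2 | w1 = (q | (p | q)) | (p | q)
w4 = w1 | w3 = (p | q) | ((q | (p | q)) | (p | q))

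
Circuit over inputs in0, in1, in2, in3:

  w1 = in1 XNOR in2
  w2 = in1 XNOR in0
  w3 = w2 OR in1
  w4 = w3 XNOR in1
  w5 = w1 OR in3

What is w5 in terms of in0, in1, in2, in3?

(in1 XNOR in2) OR in3

w1 = in1 XNOR in2
w5 = w1 OR in3 = (in1 XNOR in2) OR in3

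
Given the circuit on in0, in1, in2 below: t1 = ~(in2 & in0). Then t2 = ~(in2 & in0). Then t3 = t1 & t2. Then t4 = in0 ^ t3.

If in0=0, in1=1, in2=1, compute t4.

t1 = ~(1 & 0) = 1
t2 = ~(1 & 0) = 1
t3 = 1 & 1 = 1
t4 = 0 ^ 1 = 1

1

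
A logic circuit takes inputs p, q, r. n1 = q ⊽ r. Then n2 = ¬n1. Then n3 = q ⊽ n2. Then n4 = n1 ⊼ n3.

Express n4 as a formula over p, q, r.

n1 = q ⊽ r
n2 = ¬n1 = ¬(q ⊽ r)
n3 = q ⊽ n2 = q ⊽ ¬(q ⊽ r)
n4 = n1 ⊼ n3 = (q ⊽ r) ⊼ (q ⊽ ¬(q ⊽ r))

(q ⊽ r) ⊼ (q ⊽ ¬(q ⊽ r))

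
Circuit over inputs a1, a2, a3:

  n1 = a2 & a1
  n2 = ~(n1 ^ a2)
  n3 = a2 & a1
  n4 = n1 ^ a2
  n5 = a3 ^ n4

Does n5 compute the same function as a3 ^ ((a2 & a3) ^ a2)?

n1 = a2 & a1
n4 = n1 ^ a2 = (a2 & a1) ^ a2
n5 = a3 ^ n4 = a3 ^ ((a2 & a1) ^ a2)
At a1=0, a2=1, a3=1: circuit gives 0, formula gives 1.

No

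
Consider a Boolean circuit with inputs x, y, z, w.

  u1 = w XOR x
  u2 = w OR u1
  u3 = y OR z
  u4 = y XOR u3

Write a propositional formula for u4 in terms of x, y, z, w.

u3 = y OR z
u4 = y XOR u3 = y XOR (y OR z)

y XOR (y OR z)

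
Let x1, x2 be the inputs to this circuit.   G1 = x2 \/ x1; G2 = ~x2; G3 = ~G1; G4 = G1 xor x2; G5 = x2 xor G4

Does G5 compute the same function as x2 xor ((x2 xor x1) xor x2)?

G1 = x2 \/ x1
G4 = G1 xor x2 = (x2 \/ x1) xor x2
G5 = x2 xor G4 = x2 xor ((x2 \/ x1) xor x2)
At x1=1, x2=1: circuit gives 1, formula gives 0.

No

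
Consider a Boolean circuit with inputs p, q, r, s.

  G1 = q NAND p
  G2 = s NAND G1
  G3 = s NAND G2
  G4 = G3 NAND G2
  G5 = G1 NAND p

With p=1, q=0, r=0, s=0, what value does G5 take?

G1 = 0 NAND 1 = 1
G5 = 1 NAND 1 = 0

0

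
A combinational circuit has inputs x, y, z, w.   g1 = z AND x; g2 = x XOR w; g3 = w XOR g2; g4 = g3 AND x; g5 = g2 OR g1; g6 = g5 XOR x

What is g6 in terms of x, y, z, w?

g1 = z AND x
g2 = x XOR w
g5 = g2 OR g1 = (x XOR w) OR (z AND x)
g6 = g5 XOR x = ((x XOR w) OR (z AND x)) XOR x

((x XOR w) OR (z AND x)) XOR x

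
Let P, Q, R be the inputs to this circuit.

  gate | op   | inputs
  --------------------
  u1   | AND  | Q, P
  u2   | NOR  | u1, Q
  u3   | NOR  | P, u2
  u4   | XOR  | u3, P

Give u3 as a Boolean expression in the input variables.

u1 = Q AND P
u2 = u1 NOR Q = (Q AND P) NOR Q
u3 = P NOR u2 = P NOR ((Q AND P) NOR Q)

P NOR ((Q AND P) NOR Q)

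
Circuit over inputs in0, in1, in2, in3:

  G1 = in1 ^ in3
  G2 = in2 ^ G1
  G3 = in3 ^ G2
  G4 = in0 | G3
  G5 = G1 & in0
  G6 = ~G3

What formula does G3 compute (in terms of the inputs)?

G1 = in1 ^ in3
G2 = in2 ^ G1 = in2 ^ (in1 ^ in3)
G3 = in3 ^ G2 = in3 ^ (in2 ^ (in1 ^ in3))

in3 ^ (in2 ^ (in1 ^ in3))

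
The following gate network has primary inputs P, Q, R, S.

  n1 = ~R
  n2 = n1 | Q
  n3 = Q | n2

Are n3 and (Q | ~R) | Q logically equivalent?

Yes

n1 = ~R
n2 = n1 | Q = ~R | Q
n3 = Q | n2 = Q | (~R | Q)
At P=0, Q=0, R=1, S=0: circuit gives 0, formula gives 0.
At P=0, Q=0, R=0, S=0: circuit gives 1, formula gives 1.
Agrees on all 16 inputs.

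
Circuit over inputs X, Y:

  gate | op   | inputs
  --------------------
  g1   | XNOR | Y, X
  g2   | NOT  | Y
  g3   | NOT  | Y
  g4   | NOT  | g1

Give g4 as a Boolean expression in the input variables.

g1 = Y XNOR X
g4 = NOT g1 = NOT (Y XNOR X)

NOT (Y XNOR X)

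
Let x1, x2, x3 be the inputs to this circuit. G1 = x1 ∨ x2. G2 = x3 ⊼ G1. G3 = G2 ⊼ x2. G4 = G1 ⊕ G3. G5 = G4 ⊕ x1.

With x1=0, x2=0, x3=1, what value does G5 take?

G1 = 0 ∨ 0 = 0
G2 = 1 ⊼ 0 = 1
G3 = 1 ⊼ 0 = 1
G4 = 0 ⊕ 1 = 1
G5 = 1 ⊕ 0 = 1

1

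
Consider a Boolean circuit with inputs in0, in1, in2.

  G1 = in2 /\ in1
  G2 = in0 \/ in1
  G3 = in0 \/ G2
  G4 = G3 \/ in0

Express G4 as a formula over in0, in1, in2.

(in0 \/ (in0 \/ in1)) \/ in0

G2 = in0 \/ in1
G3 = in0 \/ G2 = in0 \/ (in0 \/ in1)
G4 = G3 \/ in0 = (in0 \/ (in0 \/ in1)) \/ in0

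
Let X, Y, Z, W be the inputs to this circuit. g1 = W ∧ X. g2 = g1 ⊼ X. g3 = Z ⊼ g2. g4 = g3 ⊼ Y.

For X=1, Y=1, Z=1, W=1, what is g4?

g1 = 1 ∧ 1 = 1
g2 = 1 ⊼ 1 = 0
g3 = 1 ⊼ 0 = 1
g4 = 1 ⊼ 1 = 0

0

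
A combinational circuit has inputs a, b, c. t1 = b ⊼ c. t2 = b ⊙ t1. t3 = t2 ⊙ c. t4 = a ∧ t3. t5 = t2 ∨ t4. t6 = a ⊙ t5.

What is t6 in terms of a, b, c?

t1 = b ⊼ c
t2 = b ⊙ t1 = b ⊙ (b ⊼ c)
t3 = t2 ⊙ c = (b ⊙ (b ⊼ c)) ⊙ c
t4 = a ∧ t3 = a ∧ ((b ⊙ (b ⊼ c)) ⊙ c)
t5 = t2 ∨ t4 = (b ⊙ (b ⊼ c)) ∨ (a ∧ ((b ⊙ (b ⊼ c)) ⊙ c))
t6 = a ⊙ t5 = a ⊙ ((b ⊙ (b ⊼ c)) ∨ (a ∧ ((b ⊙ (b ⊼ c)) ⊙ c)))

a ⊙ ((b ⊙ (b ⊼ c)) ∨ (a ∧ ((b ⊙ (b ⊼ c)) ⊙ c)))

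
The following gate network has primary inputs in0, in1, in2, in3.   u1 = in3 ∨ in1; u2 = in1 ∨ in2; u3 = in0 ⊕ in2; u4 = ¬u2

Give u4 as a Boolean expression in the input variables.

u2 = in1 ∨ in2
u4 = ¬u2 = ¬(in1 ∨ in2)

¬(in1 ∨ in2)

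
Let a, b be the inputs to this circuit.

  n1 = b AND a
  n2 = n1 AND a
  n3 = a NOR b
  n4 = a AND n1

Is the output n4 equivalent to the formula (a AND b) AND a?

Yes

n1 = b AND a
n4 = a AND n1 = a AND (b AND a)
At a=0, b=0: circuit gives 0, formula gives 0.
At a=1, b=1: circuit gives 1, formula gives 1.
Agrees on all 4 inputs.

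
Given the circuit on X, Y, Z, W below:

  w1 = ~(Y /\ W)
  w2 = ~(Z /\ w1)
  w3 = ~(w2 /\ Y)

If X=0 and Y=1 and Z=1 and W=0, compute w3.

w1 = ~(1 /\ 0) = 1
w2 = ~(1 /\ 1) = 0
w3 = ~(0 /\ 1) = 1

1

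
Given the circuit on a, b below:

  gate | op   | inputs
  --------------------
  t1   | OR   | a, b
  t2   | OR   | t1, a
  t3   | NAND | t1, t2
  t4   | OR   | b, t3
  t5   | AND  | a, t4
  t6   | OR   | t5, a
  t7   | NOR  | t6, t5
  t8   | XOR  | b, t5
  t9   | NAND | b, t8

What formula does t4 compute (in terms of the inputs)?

t1 = a OR b
t2 = t1 OR a = (a OR b) OR a
t3 = t1 NAND t2 = (a OR b) NAND ((a OR b) OR a)
t4 = b OR t3 = b OR ((a OR b) NAND ((a OR b) OR a))

b OR ((a OR b) NAND ((a OR b) OR a))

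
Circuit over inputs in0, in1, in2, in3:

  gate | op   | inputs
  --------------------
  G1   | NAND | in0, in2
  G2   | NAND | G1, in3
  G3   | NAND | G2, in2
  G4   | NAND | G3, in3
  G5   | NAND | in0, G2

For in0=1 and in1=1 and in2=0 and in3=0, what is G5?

G1 = 1 NAND 0 = 1
G2 = 1 NAND 0 = 1
G5 = 1 NAND 1 = 0

0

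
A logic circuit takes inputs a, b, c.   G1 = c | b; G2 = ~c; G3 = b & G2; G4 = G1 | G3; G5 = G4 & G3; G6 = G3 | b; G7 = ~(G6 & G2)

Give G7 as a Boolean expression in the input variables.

G2 = ~c
G3 = b & G2 = b & ~c
G6 = G3 | b = (b & ~c) | b
G7 = ~(G6 & G2) = ~(((b & ~c) | b) & ~c)

~(((b & ~c) | b) & ~c)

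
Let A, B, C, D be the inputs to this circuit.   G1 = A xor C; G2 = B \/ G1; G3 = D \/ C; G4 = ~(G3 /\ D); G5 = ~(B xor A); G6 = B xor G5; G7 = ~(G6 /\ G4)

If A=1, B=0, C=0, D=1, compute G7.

G3 = 1 \/ 0 = 1
G4 = ~(1 /\ 1) = 0
G5 = ~(0 xor 1) = 0
G6 = 0 xor 0 = 0
G7 = ~(0 /\ 0) = 1

1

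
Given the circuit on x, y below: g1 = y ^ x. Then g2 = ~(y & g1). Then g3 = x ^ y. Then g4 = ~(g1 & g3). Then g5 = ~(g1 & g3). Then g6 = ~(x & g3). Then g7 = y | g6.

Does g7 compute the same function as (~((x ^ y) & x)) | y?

g3 = x ^ y
g6 = ~(x & g3) = ~(x & (x ^ y))
g7 = y | g6 = y | (~(x & (x ^ y)))
At x=1, y=0: circuit gives 0, formula gives 0.
At x=0, y=0: circuit gives 1, formula gives 1.
Agrees on all 4 inputs.

Yes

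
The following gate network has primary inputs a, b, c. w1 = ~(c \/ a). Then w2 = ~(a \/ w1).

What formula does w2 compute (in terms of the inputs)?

~(a \/ (~(c \/ a)))

w1 = ~(c \/ a)
w2 = ~(a \/ w1) = ~(a \/ (~(c \/ a)))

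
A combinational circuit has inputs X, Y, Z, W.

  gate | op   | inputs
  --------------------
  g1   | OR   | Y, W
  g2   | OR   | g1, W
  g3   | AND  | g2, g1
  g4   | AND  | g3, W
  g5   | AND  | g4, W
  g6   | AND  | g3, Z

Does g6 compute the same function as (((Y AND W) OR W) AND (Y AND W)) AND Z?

g1 = Y OR W
g2 = g1 OR W = (Y OR W) OR W
g3 = g2 AND g1 = ((Y OR W) OR W) AND (Y OR W)
g6 = g3 AND Z = (((Y OR W) OR W) AND (Y OR W)) AND Z
At X=0, Y=0, Z=1, W=1: circuit gives 1, formula gives 0.

No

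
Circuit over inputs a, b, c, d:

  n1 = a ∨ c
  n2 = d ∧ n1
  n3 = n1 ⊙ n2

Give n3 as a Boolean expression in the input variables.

n1 = a ∨ c
n2 = d ∧ n1 = d ∧ (a ∨ c)
n3 = n1 ⊙ n2 = (a ∨ c) ⊙ (d ∧ (a ∨ c))

(a ∨ c) ⊙ (d ∧ (a ∨ c))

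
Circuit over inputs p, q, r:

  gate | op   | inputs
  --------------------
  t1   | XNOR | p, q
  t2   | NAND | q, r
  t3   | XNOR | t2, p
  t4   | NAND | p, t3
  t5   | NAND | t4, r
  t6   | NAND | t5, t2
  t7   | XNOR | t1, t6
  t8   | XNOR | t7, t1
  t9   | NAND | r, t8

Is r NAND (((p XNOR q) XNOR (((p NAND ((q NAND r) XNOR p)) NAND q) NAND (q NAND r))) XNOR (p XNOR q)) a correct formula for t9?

t1 = p XNOR q
t2 = q NAND r
t3 = t2 XNOR p = (q NAND r) XNOR p
t4 = p NAND t3 = p NAND ((q NAND r) XNOR p)
t5 = t4 NAND r = (p NAND ((q NAND r) XNOR p)) NAND r
t6 = t5 NAND t2 = ((p NAND ((q NAND r) XNOR p)) NAND r) NAND (q NAND r)
t7 = t1 XNOR t6 = (p XNOR q) XNOR (((p NAND ((q NAND r) XNOR p)) NAND r) NAND (q NAND r))
t8 = t7 XNOR t1 = ((p XNOR q) XNOR (((p NAND ((q NAND r) XNOR p)) NAND r) NAND (q NAND r))) XNOR (p XNOR q)
t9 = r NAND t8 = r NAND (((p XNOR q) XNOR (((p NAND ((q NAND r) XNOR p)) NAND r) NAND (q NAND r))) XNOR (p XNOR q))
At p=0, q=0, r=1: circuit gives 0, formula gives 1.

No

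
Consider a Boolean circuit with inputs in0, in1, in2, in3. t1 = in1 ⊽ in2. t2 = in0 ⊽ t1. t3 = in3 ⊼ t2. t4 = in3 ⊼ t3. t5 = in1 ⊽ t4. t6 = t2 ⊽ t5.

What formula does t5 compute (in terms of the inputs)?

in1 ⊽ (in3 ⊼ (in3 ⊼ (in0 ⊽ (in1 ⊽ in2))))

t1 = in1 ⊽ in2
t2 = in0 ⊽ t1 = in0 ⊽ (in1 ⊽ in2)
t3 = in3 ⊼ t2 = in3 ⊼ (in0 ⊽ (in1 ⊽ in2))
t4 = in3 ⊼ t3 = in3 ⊼ (in3 ⊼ (in0 ⊽ (in1 ⊽ in2)))
t5 = in1 ⊽ t4 = in1 ⊽ (in3 ⊼ (in3 ⊼ (in0 ⊽ (in1 ⊽ in2))))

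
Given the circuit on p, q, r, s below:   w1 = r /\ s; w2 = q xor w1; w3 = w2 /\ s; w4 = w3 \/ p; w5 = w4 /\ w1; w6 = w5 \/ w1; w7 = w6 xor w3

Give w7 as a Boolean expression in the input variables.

w1 = r /\ s
w2 = q xor w1 = q xor (r /\ s)
w3 = w2 /\ s = (q xor (r /\ s)) /\ s
w4 = w3 \/ p = ((q xor (r /\ s)) /\ s) \/ p
w5 = w4 /\ w1 = (((q xor (r /\ s)) /\ s) \/ p) /\ (r /\ s)
w6 = w5 \/ w1 = ((((q xor (r /\ s)) /\ s) \/ p) /\ (r /\ s)) \/ (r /\ s)
w7 = w6 xor w3 = (((((q xor (r /\ s)) /\ s) \/ p) /\ (r /\ s)) \/ (r /\ s)) xor ((q xor (r /\ s)) /\ s)

(((((q xor (r /\ s)) /\ s) \/ p) /\ (r /\ s)) \/ (r /\ s)) xor ((q xor (r /\ s)) /\ s)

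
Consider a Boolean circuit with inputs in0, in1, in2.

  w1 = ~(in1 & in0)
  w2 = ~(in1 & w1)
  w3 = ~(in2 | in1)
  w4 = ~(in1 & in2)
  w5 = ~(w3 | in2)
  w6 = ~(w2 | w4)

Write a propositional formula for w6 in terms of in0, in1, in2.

~((~(in1 & (~(in1 & in0)))) | (~(in1 & in2)))

w1 = ~(in1 & in0)
w2 = ~(in1 & w1) = ~(in1 & (~(in1 & in0)))
w4 = ~(in1 & in2)
w6 = ~(w2 | w4) = ~((~(in1 & (~(in1 & in0)))) | (~(in1 & in2)))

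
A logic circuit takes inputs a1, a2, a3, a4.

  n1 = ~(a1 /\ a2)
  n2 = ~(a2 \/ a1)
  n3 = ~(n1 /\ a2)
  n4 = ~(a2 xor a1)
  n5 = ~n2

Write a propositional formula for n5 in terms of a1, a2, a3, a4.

n2 = ~(a2 \/ a1)
n5 = ~n2 = ~(~(a2 \/ a1))

~(~(a2 \/ a1))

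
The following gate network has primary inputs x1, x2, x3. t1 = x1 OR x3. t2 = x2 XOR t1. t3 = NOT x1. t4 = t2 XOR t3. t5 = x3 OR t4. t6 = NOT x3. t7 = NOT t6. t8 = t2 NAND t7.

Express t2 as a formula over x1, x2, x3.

x2 XOR (x1 OR x3)

t1 = x1 OR x3
t2 = x2 XOR t1 = x2 XOR (x1 OR x3)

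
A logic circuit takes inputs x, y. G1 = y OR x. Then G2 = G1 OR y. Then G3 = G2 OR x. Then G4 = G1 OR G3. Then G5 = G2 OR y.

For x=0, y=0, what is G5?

0

G1 = 0 OR 0 = 0
G2 = 0 OR 0 = 0
G5 = 0 OR 0 = 0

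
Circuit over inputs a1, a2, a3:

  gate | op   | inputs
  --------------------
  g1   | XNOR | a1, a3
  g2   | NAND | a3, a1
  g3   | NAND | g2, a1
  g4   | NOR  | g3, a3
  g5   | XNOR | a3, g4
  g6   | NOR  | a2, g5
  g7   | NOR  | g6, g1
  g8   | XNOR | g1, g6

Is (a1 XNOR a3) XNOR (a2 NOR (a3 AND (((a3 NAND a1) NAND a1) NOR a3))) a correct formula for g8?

No

g1 = a1 XNOR a3
g2 = a3 NAND a1
g3 = g2 NAND a1 = (a3 NAND a1) NAND a1
g4 = g3 NOR a3 = ((a3 NAND a1) NAND a1) NOR a3
g5 = a3 XNOR g4 = a3 XNOR (((a3 NAND a1) NAND a1) NOR a3)
g6 = a2 NOR g5 = a2 NOR (a3 XNOR (((a3 NAND a1) NAND a1) NOR a3))
g8 = g1 XNOR g6 = (a1 XNOR a3) XNOR (a2 NOR (a3 XNOR (((a3 NAND a1) NAND a1) NOR a3)))
At a1=0, a2=0, a3=0: circuit gives 0, formula gives 1.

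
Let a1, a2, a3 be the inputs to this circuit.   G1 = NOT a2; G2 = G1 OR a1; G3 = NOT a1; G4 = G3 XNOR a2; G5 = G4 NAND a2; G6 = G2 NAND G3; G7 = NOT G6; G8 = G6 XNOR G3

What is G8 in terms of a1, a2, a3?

((NOT a2 OR a1) NAND NOT a1) XNOR NOT a1

G1 = NOT a2
G2 = G1 OR a1 = NOT a2 OR a1
G3 = NOT a1
G6 = G2 NAND G3 = (NOT a2 OR a1) NAND NOT a1
G8 = G6 XNOR G3 = ((NOT a2 OR a1) NAND NOT a1) XNOR NOT a1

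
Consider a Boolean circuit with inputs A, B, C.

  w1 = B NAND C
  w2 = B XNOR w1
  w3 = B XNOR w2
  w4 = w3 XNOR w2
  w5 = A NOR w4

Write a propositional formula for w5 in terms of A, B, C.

A NOR ((B XNOR (B XNOR (B NAND C))) XNOR (B XNOR (B NAND C)))

w1 = B NAND C
w2 = B XNOR w1 = B XNOR (B NAND C)
w3 = B XNOR w2 = B XNOR (B XNOR (B NAND C))
w4 = w3 XNOR w2 = (B XNOR (B XNOR (B NAND C))) XNOR (B XNOR (B NAND C))
w5 = A NOR w4 = A NOR ((B XNOR (B XNOR (B NAND C))) XNOR (B XNOR (B NAND C)))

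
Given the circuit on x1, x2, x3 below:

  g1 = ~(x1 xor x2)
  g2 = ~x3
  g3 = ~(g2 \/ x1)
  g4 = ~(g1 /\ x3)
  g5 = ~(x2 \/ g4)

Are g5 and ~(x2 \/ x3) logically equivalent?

No

g1 = ~(x1 xor x2)
g4 = ~(g1 /\ x3) = ~((~(x1 xor x2)) /\ x3)
g5 = ~(x2 \/ g4) = ~(x2 \/ (~((~(x1 xor x2)) /\ x3)))
At x1=0, x2=0, x3=0: circuit gives 0, formula gives 1.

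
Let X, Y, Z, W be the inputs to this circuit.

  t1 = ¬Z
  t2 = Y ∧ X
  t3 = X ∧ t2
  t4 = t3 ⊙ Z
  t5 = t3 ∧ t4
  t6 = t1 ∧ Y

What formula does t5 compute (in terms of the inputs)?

t2 = Y ∧ X
t3 = X ∧ t2 = X ∧ (Y ∧ X)
t4 = t3 ⊙ Z = (X ∧ (Y ∧ X)) ⊙ Z
t5 = t3 ∧ t4 = (X ∧ (Y ∧ X)) ∧ ((X ∧ (Y ∧ X)) ⊙ Z)

(X ∧ (Y ∧ X)) ∧ ((X ∧ (Y ∧ X)) ⊙ Z)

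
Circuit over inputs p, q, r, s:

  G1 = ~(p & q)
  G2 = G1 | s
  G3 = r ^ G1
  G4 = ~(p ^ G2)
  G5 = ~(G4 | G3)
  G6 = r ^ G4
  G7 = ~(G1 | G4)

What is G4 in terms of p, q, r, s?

G1 = ~(p & q)
G2 = G1 | s = (~(p & q)) | s
G4 = ~(p ^ G2) = ~(p ^ ((~(p & q)) | s))

~(p ^ ((~(p & q)) | s))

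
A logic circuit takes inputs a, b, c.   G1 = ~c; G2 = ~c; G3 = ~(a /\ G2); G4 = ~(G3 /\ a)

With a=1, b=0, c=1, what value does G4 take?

G2 = ~1 = 0
G3 = ~(1 /\ 0) = 1
G4 = ~(1 /\ 1) = 0

0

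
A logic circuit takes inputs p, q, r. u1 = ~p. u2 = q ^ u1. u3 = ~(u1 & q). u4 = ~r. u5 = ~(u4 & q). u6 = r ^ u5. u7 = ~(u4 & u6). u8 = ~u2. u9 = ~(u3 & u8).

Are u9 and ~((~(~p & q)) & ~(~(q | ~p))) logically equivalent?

No

u1 = ~p
u2 = q ^ u1 = q ^ ~p
u3 = ~(u1 & q) = ~(~p & q)
u8 = ~u2 = ~(q ^ ~p)
u9 = ~(u3 & u8) = ~((~(~p & q)) & ~(q ^ ~p))
At p=0, q=0, r=0: circuit gives 1, formula gives 0.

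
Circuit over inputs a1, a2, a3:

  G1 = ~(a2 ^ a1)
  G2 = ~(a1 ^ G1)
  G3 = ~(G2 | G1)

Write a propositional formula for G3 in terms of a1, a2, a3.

~((~(a1 ^ (~(a2 ^ a1)))) | (~(a2 ^ a1)))

G1 = ~(a2 ^ a1)
G2 = ~(a1 ^ G1) = ~(a1 ^ (~(a2 ^ a1)))
G3 = ~(G2 | G1) = ~((~(a1 ^ (~(a2 ^ a1)))) | (~(a2 ^ a1)))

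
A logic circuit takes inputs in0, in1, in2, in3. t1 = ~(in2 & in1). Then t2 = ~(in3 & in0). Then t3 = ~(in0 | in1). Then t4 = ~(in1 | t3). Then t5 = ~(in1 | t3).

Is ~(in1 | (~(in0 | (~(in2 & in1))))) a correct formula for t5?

No

t3 = ~(in0 | in1)
t5 = ~(in1 | t3) = ~(in1 | (~(in0 | in1)))
At in0=0, in1=0, in2=0, in3=0: circuit gives 0, formula gives 1.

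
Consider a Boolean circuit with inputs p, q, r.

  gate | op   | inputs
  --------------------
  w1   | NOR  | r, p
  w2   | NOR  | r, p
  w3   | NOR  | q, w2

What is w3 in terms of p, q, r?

q NOR (r NOR p)

w2 = r NOR p
w3 = q NOR w2 = q NOR (r NOR p)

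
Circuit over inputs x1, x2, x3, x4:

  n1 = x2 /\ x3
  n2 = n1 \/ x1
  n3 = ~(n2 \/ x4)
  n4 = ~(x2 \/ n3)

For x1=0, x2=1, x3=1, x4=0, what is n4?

n1 = 1 /\ 1 = 1
n2 = 1 \/ 0 = 1
n3 = ~(1 \/ 0) = 0
n4 = ~(1 \/ 0) = 0

0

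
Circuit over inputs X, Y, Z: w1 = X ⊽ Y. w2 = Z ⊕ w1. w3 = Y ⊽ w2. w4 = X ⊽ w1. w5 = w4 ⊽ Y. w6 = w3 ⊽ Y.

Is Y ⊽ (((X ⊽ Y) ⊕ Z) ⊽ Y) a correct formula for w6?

w1 = X ⊽ Y
w2 = Z ⊕ w1 = Z ⊕ (X ⊽ Y)
w3 = Y ⊽ w2 = Y ⊽ (Z ⊕ (X ⊽ Y))
w6 = w3 ⊽ Y = (Y ⊽ (Z ⊕ (X ⊽ Y))) ⊽ Y
At X=0, Y=0, Z=1: circuit gives 0, formula gives 0.
At X=0, Y=0, Z=0: circuit gives 1, formula gives 1.
Agrees on all 8 inputs.

Yes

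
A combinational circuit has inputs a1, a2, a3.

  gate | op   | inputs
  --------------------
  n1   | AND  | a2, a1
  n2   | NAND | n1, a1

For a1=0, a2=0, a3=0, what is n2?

1

n1 = 0 AND 0 = 0
n2 = 0 NAND 0 = 1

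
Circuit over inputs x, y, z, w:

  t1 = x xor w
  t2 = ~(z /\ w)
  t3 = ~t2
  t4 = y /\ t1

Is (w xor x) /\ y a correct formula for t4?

Yes

t1 = x xor w
t4 = y /\ t1 = y /\ (x xor w)
At x=0, y=0, z=0, w=0: circuit gives 0, formula gives 0.
At x=0, y=1, z=0, w=1: circuit gives 1, formula gives 1.
Agrees on all 16 inputs.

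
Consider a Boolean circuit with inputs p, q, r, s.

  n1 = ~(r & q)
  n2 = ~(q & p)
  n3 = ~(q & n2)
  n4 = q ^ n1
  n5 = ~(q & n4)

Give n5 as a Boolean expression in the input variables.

n1 = ~(r & q)
n4 = q ^ n1 = q ^ (~(r & q))
n5 = ~(q & n4) = ~(q & (q ^ (~(r & q))))

~(q & (q ^ (~(r & q))))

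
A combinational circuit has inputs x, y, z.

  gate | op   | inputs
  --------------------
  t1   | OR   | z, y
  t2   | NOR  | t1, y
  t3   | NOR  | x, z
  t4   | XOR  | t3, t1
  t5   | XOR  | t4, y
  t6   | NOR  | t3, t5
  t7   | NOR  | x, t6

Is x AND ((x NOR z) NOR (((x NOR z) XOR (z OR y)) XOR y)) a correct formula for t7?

t1 = z OR y
t3 = x NOR z
t4 = t3 XOR t1 = (x NOR z) XOR (z OR y)
t5 = t4 XOR y = ((x NOR z) XOR (z OR y)) XOR y
t6 = t3 NOR t5 = (x NOR z) NOR (((x NOR z) XOR (z OR y)) XOR y)
t7 = x NOR t6 = x NOR ((x NOR z) NOR (((x NOR z) XOR (z OR y)) XOR y))
At x=0, y=0, z=0: circuit gives 1, formula gives 0.

No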